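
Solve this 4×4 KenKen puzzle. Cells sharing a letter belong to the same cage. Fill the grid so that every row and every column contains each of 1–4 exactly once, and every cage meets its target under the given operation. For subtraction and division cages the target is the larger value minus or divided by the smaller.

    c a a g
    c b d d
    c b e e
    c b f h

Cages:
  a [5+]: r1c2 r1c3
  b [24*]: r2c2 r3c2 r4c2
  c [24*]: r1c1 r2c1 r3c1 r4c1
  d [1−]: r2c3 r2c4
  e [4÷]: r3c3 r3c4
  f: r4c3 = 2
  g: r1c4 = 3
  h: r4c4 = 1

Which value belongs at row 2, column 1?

1

G is a freebie; hence r1c4 = 3.
F is a freebie; hence r4c3 = 2.
Cage h is given, which forces r4c4 = 1.
Cage e needs two cells with quotient 4, so r3c3 = 1.
Column 4 already has 1, which forces r3c4 = 4.
The two cells of cage a must have sum 5, so r1c2 = 1.
Column 3 now contains 1, which forces r1c3 = 4.
Column 3 now contains 1, so r2c3 = 3.
Column 4 now contains 4, which forces r2c4 = 2.
Row 1 already has 4, so r1c1 = 2.
The 4 cells of cage c must have product 24, so r2c1 = 1.
Row 2 already has 2, so r2c2 = 4.
The 4 cells of cage c must have product 24, which forces r3c1 = 3.
Cage b has product 24, which forces r3c2 = 2.
The 4 cells of cage c must have product 24; hence r4c1 = 4.
Cage b needs product 24; hence r4c2 = 3.
The full grid is 2 1 4 3 / 1 4 3 2 / 3 2 1 4 / 4 3 2 1.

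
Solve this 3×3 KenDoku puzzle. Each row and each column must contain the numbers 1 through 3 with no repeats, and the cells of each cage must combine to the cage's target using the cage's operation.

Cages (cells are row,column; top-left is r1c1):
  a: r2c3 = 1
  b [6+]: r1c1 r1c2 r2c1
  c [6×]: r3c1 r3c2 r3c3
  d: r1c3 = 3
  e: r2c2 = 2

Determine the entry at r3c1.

Cage d is given, leaving r1c3 = 3.
Cage e is given; hence r2c2 = 2.
Cage a is a single given cell, leaving r2c3 = 1.
Column 3 already has 1, which forces r3c3 = 2.
Cage b has sum 6, so r1c1 = 2.
Column 2 already has 2, which forces r1c2 = 1.
Row 2 already has 1; hence r2c1 = 3.
3 is placed in column 1, leaving r3c1 = 1.
Column 2 already has 1, leaving r3c2 = 3.
Completed grid: 2 1 3 / 3 2 1 / 1 3 2.

1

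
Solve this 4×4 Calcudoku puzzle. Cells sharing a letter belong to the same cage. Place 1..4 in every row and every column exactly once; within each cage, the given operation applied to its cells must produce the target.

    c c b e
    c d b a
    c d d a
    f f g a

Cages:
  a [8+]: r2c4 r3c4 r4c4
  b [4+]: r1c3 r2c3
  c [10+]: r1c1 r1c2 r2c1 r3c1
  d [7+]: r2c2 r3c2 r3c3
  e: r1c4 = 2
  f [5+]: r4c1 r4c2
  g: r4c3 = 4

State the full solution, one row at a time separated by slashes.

E is a freebie, leaving r1c4 = 2.
Cage g is given; hence r4c3 = 4.
The only place for 1 in row 4 is r4c4.
Column 3 needs a 2, and only r3c3 is open for it.
The 4 cells of cage c must have sum 10, leaving r2c1 = 2.
2 is placed in column 1, which forces r4c1 = 3.
Row 4 already has 3, which forces r4c2 = 2.
Cage c needs sum 10, so r1c2 = 3.
Row 1 now contains 3, so r1c3 = 1.
Column 3 now contains 1, which forces r2c3 = 3.
3 is placed in row 2, which forces r2c4 = 4.
Column 4 now contains 4; hence r3c4 = 3.
Row 1 already has 1, leaving r1c1 = 4.
Row 2 already has 4, leaving r2c2 = 1.
Cage c has sum 10, which forces r3c1 = 1.
The 3 cells of cage d must have sum 7, leaving r3c2 = 4.

4 3 1 2 / 2 1 3 4 / 1 4 2 3 / 3 2 4 1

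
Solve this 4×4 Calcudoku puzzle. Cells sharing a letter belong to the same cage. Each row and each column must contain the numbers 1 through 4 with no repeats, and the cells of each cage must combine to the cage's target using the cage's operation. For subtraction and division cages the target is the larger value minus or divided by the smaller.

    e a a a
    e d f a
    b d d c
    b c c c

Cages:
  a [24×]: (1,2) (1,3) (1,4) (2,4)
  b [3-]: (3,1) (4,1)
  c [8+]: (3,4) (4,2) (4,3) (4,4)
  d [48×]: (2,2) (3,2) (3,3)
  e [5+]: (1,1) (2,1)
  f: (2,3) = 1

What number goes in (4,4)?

1

Cage d has product 48, leaving (2,2) = 4.
Cage f is given, which forces (2,3) = 1.
Cage d has product 48, leaving (3,2) = 3.
Cage d has product 48; hence (3,3) = 4.
Cage a needs product 24, leaving (1,2) = 1.
The 4 cells of cage a must have product 24, leaving (1,4) = 4.
Row 3 now contains 4; hence (3,1) = 1.
Row 3 now contains 1; hence (3,4) = 2.
The two cells of cage b must have difference 3, leaving (4,1) = 4.
1 is placed in column 2; hence (4,2) = 2.
Row 4 already has 2, leaving (4,3) = 3.
3 is placed in row 4, which forces (4,4) = 1.
Column 3 now contains 3, leaving (1,3) = 2.
Column 4 already has 2, so (2,4) = 3.
Row 1 now contains 2, which forces (1,1) = 3.
Row 2 now contains 3, leaving (2,1) = 2.
The full grid is 3 1 2 4 / 2 4 1 3 / 1 3 4 2 / 4 2 3 1.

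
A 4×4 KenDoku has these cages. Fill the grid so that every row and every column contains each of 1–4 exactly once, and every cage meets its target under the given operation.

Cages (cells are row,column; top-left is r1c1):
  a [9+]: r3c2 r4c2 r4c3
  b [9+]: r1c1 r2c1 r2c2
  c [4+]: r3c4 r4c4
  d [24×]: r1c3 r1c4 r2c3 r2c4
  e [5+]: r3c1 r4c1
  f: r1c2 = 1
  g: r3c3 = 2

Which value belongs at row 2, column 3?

1

Cage f is a single given cell, so r1c2 = 1.
G is a freebie, leaving r3c3 = 2.
Cage a has sum 9, so r4c2 = 2.
Column 3 needs a 1, and only r2c3 is open for it.
The 4 cells of cage d must have product 24, which forces r1c3 = 3.
Cage b has sum 9; hence r2c2 = 4.
4 is placed in row 2, so r2c4 = 2.
Column 2 already has 4; hence r3c2 = 3.
Row 3 already has 3; hence r3c4 = 1.
3 is placed in column 3, leaving r4c3 = 4.
Column 4 already has 1, which forces r4c4 = 3.
Row 1 now contains 3; hence r1c1 = 2.
2 is placed in column 4, so r1c4 = 4.
Row 2 already has 2, which forces r2c1 = 3.
1 is placed in row 3, which forces r3c1 = 4.
4 is placed in row 4, which forces r4c1 = 1.
The full grid is 2 1 3 4 / 3 4 1 2 / 4 3 2 1 / 1 2 4 3.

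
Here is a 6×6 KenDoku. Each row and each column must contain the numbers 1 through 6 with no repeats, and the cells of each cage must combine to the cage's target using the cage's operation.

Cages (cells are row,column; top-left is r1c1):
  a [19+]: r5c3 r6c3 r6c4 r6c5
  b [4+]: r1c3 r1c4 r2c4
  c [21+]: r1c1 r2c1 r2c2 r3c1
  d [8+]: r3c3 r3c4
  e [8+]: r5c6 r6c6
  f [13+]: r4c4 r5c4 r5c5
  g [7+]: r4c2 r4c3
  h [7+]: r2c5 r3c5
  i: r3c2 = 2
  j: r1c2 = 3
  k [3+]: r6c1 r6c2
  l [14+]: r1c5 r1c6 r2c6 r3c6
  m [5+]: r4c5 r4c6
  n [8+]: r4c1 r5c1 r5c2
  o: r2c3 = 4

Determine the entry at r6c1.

2

Cage j is given; hence r1c2 = 3.
The 3 cells of cage b must have sum 4, which forces r1c3 = 1.
Cage b needs sum 4; hence r1c4 = 2.
The 4 cells of cage c must have sum 21, so r2c2 = 6.
O is a freebie; hence r2c3 = 4.
The 3 cells of cage b must have sum 4, which forces r2c4 = 1.
Cage i is a single given cell; hence r3c2 = 2.
2 is placed in column 2, so r6c2 = 1.
4 is placed in row 2, leaving r2c1 = 5.
Row 6 now contains 1, leaving r6c1 = 2.
Cage n has sum 8, which forces r5c2 = 4.
Column 2 now contains 4, so r4c2 = 5.
Cage g needs two cells with sum 7, so r4c3 = 2.
The only place for 1 in row 3 is r3c6.
Cage m's pair has sum 5, which forces r4c5 = 1.
1 is placed in column 6; hence r4c6 = 4.
1 is placed in row 4; hence r4c1 = 3.
Row 4 now contains 4, which forces r4c4 = 6.
Cage n needs sum 8; hence r5c1 = 1.
Cage f needs sum 13, which forces r5c4 = 5.
Cage f has sum 13; hence r5c5 = 2.
2 is placed in row 5, leaving r5c6 = 3.
Column 5 now contains 2, which forces r2c5 = 3.
Column 6 now contains 3, leaving r2c6 = 2.
Cage d needs two cells with sum 8, leaving r3c3 = 5.
Column 4 already has 5, which forces r3c4 = 3.
Cage h's pair has sum 7, so r3c5 = 4.
5 is placed in row 5, leaving r5c3 = 6.
The 4 cells of cage a must have sum 19, so r6c3 = 3.
Cage a has sum 19, so r6c4 = 4.
Cage a needs sum 19, so r6c5 = 6.
Cage e's pair has sum 8; hence r6c6 = 5.
Cage c needs sum 21, which forces r1c1 = 4.
Column 5 already has 6, which forces r1c5 = 5.
Column 6 already has 5, which forces r1c6 = 6.
4 is placed in row 3, so r3c1 = 6.
Filled in: 4 3 1 2 5 6 / 5 6 4 1 3 2 / 6 2 5 3 4 1 / 3 5 2 6 1 4 / 1 4 6 5 2 3 / 2 1 3 4 6 5.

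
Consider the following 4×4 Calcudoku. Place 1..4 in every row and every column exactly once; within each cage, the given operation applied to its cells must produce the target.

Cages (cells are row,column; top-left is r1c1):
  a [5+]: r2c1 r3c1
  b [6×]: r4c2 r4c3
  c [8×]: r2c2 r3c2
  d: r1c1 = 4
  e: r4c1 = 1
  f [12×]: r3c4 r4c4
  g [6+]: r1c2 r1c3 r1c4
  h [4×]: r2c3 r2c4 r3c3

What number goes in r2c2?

2

Cage d is a single given cell, leaving r1c1 = 4.
Cage e is a single given cell, so r4c1 = 1.
In row 2, 3 can only go at r2c1, so r2c1 = 3.
Column 1 now contains 3, which forces r3c1 = 2.
Row 3 already has 2, so r3c2 = 4.
Row 3 already has 2, so r3c3 = 1.
Row 3 already has 4, leaving r3c4 = 3.
3 is placed in column 4, which forces r4c4 = 4.
4 is placed in column 2; hence r2c2 = 2.
Column 3 now contains 1, so r2c3 = 4.
The 3 cells of cage h must have product 4, leaving r2c4 = 1.
2 is placed in column 2, leaving r4c2 = 3.
3 is placed in row 4, which forces r4c3 = 2.
Column 2 already has 3, leaving r1c2 = 1.
2 is placed in column 3, which forces r1c3 = 3.
Column 4 now contains 1, leaving r1c4 = 2.
Filled in: 4 1 3 2 / 3 2 4 1 / 2 4 1 3 / 1 3 2 4.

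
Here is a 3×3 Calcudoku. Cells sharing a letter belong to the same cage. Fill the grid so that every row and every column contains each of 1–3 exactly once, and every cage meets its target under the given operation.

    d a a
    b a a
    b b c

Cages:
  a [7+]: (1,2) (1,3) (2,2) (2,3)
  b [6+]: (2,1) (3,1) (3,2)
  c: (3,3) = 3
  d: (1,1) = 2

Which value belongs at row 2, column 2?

1

Cage d is given, so (1,1) = 2.
Cage c is given, which forces (3,3) = 3.
The 4 cells of cage a must have sum 7, which forces (1,2) = 3.
Column 3 already has 3, so (1,3) = 1.
Cage b has sum 6; hence (2,1) = 3.
Cage a has sum 7, so (2,2) = 1.
Cage a has sum 7; hence (2,3) = 2.
3 is placed in row 3, leaving (3,1) = 1.
Cage b has sum 6; hence (3,2) = 2.
Filled in: 2 3 1 / 3 1 2 / 1 2 3.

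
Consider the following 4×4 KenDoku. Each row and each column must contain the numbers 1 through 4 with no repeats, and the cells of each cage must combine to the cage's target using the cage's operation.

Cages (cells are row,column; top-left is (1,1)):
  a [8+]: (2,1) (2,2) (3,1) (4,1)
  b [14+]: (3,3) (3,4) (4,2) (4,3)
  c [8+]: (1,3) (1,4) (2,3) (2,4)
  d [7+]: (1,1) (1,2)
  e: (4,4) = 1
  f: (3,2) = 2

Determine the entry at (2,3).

Cage f is given, leaving (3,2) = 2.
Cage e is given, leaving (4,4) = 1.
2 is placed in column 2, so (2,2) = 1.
Row 2 already has 1; hence (2,3) = 2.
Row 2 already has 2; hence (2,4) = 3.
The 4 cells of cage a must have sum 8, leaving (3,1) = 1.
Column 4 already has 3, so (3,4) = 4.
Column 3 now contains 2, which forces (1,3) = 1.
Column 4 already has 3, which forces (1,4) = 2.
Row 2 already has 2, so (2,1) = 4.
Row 3 now contains 4; hence (3,3) = 3.
Cage a needs sum 8, which forces (4,1) = 2.
Cage b needs sum 14, which forces (4,2) = 3.
The 4 cells of cage b must have sum 14, which forces (4,3) = 4.
Column 1 now contains 4, which forces (1,1) = 3.
3 is placed in column 2, leaving (1,2) = 4.
Filled in: 3 4 1 2 / 4 1 2 3 / 1 2 3 4 / 2 3 4 1.

2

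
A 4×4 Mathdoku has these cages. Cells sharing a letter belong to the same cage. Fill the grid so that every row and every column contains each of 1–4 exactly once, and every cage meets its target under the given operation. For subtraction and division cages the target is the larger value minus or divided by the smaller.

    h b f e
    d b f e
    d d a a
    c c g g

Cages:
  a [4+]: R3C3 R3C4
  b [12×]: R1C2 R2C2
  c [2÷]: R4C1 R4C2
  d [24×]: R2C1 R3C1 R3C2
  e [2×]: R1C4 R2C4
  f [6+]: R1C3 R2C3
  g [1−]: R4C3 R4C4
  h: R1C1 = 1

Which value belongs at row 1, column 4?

Cage h is given, so R1C1 = 1.
Row 1 now contains 1, which forces R1C4 = 2.
Column 4 already has 2, which forces R2C4 = 1.
Column 4 already has 1, leaving R3C4 = 3.
Column 4 now contains 3; hence R4C4 = 4.
Row 1 already has 2; hence R1C3 = 4.
Cage d has product 24, so R2C1 = 3.
Row 2 now contains 3; hence R2C2 = 4.
The two cells of cage f must have sum 6, so R2C3 = 2.
Column 2 already has 4; hence R3C2 = 2.
3 is placed in row 3, leaving R3C3 = 1.
Row 4 now contains 4, leaving R4C1 = 2.
Cage c's pair has quotient 2, so R4C2 = 1.
The two cells of cage g must have difference 1, which forces R4C3 = 3.
Row 1 already has 4, so R1C2 = 3.
2 is placed in row 3, so R3C1 = 4.
Filled in: 1 3 4 2 / 3 4 2 1 / 4 2 1 3 / 2 1 3 4.

2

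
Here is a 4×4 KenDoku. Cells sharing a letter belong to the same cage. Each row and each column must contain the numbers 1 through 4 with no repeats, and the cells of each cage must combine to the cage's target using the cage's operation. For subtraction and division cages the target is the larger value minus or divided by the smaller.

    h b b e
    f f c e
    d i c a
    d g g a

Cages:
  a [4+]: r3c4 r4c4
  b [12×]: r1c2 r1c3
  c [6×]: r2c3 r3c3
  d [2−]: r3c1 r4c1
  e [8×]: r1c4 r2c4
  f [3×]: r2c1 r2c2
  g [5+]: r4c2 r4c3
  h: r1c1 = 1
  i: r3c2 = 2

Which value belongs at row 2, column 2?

1

Cage h is a single given cell; hence r1c1 = 1.
Column 1 now contains 1, leaving r2c1 = 3.
3 is placed in row 2, leaving r2c2 = 1.
3 is placed in row 2; hence r2c3 = 2.
Row 2 already has 2; hence r2c4 = 4.
Cage i is a single given cell, which forces r3c2 = 2.
Column 3 already has 2, so r3c3 = 3.
3 is placed in row 3, so r3c4 = 1.
Column 4 already has 1, which forces r4c4 = 3.
Cage b's pair has product 12, which forces r1c2 = 3.
Column 3 now contains 3, leaving r1c3 = 4.
4 is placed in column 4, which forces r1c4 = 2.
Row 3 now contains 2, leaving r3c1 = 4.
Cage d's pair has difference 2, leaving r4c1 = 2.
Row 4 already has 3; hence r4c2 = 4.
Cage g's pair has sum 5, leaving r4c3 = 1.
The full grid is 1 3 4 2 / 3 1 2 4 / 4 2 3 1 / 2 4 1 3.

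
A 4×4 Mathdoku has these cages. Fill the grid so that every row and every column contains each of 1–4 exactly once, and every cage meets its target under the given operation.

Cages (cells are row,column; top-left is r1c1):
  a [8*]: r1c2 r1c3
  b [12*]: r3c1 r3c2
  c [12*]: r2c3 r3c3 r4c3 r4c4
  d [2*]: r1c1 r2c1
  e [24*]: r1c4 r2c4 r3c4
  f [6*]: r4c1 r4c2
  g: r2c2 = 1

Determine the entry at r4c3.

Cage g is a single given cell; hence r2c2 = 1.
Cage d's pair has product 2; hence r1c1 = 1.
1 is placed in row 2, so r2c1 = 2.
Column 1 now contains 2, so r4c1 = 3.
3 is placed in row 4, leaving r4c2 = 2.
2 is placed in row 4, which forces r4c4 = 1.
2 is placed in column 2, leaving r1c2 = 4.
The two cells of cage a must have product 8; hence r1c3 = 2.
Row 1 now contains 2, leaving r1c4 = 3.
The 4 cells of cage c must have product 12, leaving r2c3 = 3.
3 is placed in column 4, leaving r2c4 = 4.
3 is placed in column 1, which forces r3c1 = 4.
Cage b needs two cells with product 12; hence r3c2 = 3.
The 4 cells of cage c must have product 12; hence r3c3 = 1.
4 is placed in column 4, which forces r3c4 = 2.
Row 4 now contains 1, which forces r4c3 = 4.
Completed grid: 1 4 2 3 / 2 1 3 4 / 4 3 1 2 / 3 2 4 1.

4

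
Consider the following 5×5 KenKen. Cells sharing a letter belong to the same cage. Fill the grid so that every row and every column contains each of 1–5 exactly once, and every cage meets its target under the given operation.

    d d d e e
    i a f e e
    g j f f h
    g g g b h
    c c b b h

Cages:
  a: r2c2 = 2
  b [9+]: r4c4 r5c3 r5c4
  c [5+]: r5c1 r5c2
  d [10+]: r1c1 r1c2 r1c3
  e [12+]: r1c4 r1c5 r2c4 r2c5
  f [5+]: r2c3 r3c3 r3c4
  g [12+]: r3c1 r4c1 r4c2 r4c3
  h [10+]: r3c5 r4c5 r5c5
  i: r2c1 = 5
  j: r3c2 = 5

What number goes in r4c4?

2

I is a freebie, so r2c1 = 5.
Cage a is a single given cell, which forces r2c2 = 2.
2 is placed in row 2, so r2c3 = 1.
J is a freebie, so r3c2 = 5.
1 is placed in column 3, which forces r3c3 = 3.
Cage d needs sum 10, so r1c3 = 5.
Cage f has sum 5, so r3c4 = 1.
5 is placed in column 3, so r4c3 = 4.
4 is placed in column 3, so r5c3 = 2.
Cage g has sum 12; hence r3c1 = 4.
Row 3 already has 4, so r3c5 = 2.
4 is placed in column 1, so r5c1 = 1.
Row 5 now contains 1; hence r5c2 = 4.
Row 5 already has 4, which forces r5c4 = 5.
Row 5 already has 5, so r5c5 = 3.
Column 1 already has 1, so r1c1 = 2.
The 3 cells of cage d must have sum 10; hence r1c2 = 3.
Cage e needs sum 12, which forces r1c4 = 4.
Column 5 now contains 3, so r1c5 = 1.
The 4 cells of cage e must have sum 12; hence r2c4 = 3.
Column 5 now contains 3, leaving r2c5 = 4.
Column 1 already has 1, leaving r4c1 = 3.
Cage g has sum 12, which forces r4c2 = 1.
Cage b has sum 9, which forces r4c4 = 2.
Cage h needs sum 10, so r4c5 = 5.
The full grid is 2 3 5 4 1 / 5 2 1 3 4 / 4 5 3 1 2 / 3 1 4 2 5 / 1 4 2 5 3.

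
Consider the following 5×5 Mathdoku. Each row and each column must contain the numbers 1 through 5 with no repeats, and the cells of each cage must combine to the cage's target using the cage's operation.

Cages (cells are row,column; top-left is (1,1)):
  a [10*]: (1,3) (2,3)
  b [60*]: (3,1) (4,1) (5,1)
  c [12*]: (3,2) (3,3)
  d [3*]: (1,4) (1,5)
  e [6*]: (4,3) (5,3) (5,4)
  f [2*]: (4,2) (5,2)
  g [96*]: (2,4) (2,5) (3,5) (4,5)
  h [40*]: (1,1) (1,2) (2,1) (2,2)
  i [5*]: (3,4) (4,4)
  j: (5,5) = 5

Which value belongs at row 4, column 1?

3

Cage g needs product 96, which forces (2,4) = 4.
Cage j is a single given cell, so (5,5) = 5.
In row 2, 3 can only go at (2,5), so (2,5) = 3.
The two cells of cage d must have product 3, leaving (1,4) = 3.
3 is placed in column 5, leaving (1,5) = 1.
In row 3, 1 can only go at (3,4), so (3,4) = 1.
Column 4 already has 1; hence (4,4) = 5.
Column 4 already has 1, so (5,4) = 2.
Cage b has product 60, leaving (3,1) = 5.
The two cells of cage f must have product 2, so (4,2) = 2.
Row 4 now contains 2, leaving (4,5) = 4.
Row 5 already has 2, leaving (5,2) = 1.
Row 5 now contains 1, so (5,3) = 3.
Cage h has product 40, so (1,1) = 2.
Cage h has product 40, leaving (1,2) = 4.
Row 1 already has 2, so (1,3) = 5.
Cage h needs product 40, which forces (2,1) = 1.
Column 2 already has 1, which forces (2,2) = 5.
5 is placed in column 3, which forces (2,3) = 2.
Cage c needs two cells with product 12, leaving (3,2) = 3.
Column 3 now contains 3, which forces (3,3) = 4.
Column 5 now contains 4, so (3,5) = 2.
Row 4 now contains 4, so (4,1) = 3.
Column 3 now contains 3, which forces (4,3) = 1.
Row 5 now contains 3, which forces (5,1) = 4.
The full grid is 2 4 5 3 1 / 1 5 2 4 3 / 5 3 4 1 2 / 3 2 1 5 4 / 4 1 3 2 5.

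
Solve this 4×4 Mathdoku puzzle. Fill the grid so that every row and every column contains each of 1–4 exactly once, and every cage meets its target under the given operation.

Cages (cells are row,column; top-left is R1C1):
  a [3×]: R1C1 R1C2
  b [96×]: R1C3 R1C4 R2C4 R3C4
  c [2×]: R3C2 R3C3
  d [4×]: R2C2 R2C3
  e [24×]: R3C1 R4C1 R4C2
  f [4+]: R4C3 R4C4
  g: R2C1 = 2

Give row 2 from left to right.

2 4 1 3

The 4 cells of cage b must have product 96; hence R1C3 = 4.
Cage g is given; hence R2C1 = 2.
Column 3 already has 4, so R2C3 = 1.
1 is placed in column 3, which forces R3C3 = 2.
1 is placed in column 3, so R4C3 = 3.
Row 4 now contains 3, so R4C4 = 1.
Cage b has product 96, which forces R1C4 = 2.
Row 2 now contains 1, which forces R2C2 = 4.
Row 2 already has 4; hence R2C4 = 3.
The 3 cells of cage e must have product 24, so R3C1 = 3.
Row 3 already has 2, which forces R3C2 = 1.
3 is placed in column 4; hence R3C4 = 4.
Row 4 now contains 3, leaving R4C1 = 4.
The 3 cells of cage e must have product 24, so R4C2 = 2.
Column 1 now contains 3; hence R1C1 = 1.
Column 2 now contains 1; hence R1C2 = 3.
Filled in: 1 3 4 2 / 2 4 1 3 / 3 1 2 4 / 4 2 3 1.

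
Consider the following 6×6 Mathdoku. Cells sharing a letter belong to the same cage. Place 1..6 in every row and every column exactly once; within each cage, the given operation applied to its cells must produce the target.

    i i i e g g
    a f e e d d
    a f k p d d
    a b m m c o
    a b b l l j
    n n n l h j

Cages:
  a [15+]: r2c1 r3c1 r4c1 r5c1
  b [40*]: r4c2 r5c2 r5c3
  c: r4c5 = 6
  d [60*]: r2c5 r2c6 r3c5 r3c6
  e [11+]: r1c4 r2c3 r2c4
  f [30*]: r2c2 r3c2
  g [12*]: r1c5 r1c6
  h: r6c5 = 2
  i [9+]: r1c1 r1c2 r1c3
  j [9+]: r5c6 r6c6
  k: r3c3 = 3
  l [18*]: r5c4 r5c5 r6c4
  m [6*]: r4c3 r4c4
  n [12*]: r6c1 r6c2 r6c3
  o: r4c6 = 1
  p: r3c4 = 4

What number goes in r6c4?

6

Cage k is given, which forces r3c3 = 3.
Cage p is a single given cell, so r3c4 = 4.
Cage c is a single given cell, which forces r4c5 = 6.
O is a freebie; hence r4c6 = 1.
Cage h is a single given cell; hence r6c5 = 2.
Row 4 now contains 1; hence r4c3 = 2.
Cage m needs two cells with product 6; hence r4c4 = 3.
Cage b has product 40, so r5c2 = 2.
Cage l has product 18; hence r5c5 = 3.
Column 5 now contains 3; hence r1c5 = 4.
The two cells of cage g must have product 12, so r1c6 = 3.
Cage a needs sum 15, which forces r2c1 = 3.
The 3 cells of cage i must have sum 9, which forces r1c1 = 2.
Cage n needs product 12, so r6c2 = 3.
Cage a has sum 15; hence r4c1 = 5.
Row 4 already has 5, leaving r4c2 = 4.
Cage b has product 40, so r5c3 = 5.
Row 5 already has 5, which forces r5c6 = 4.
Column 6 already has 4, which forces r6c6 = 5.
5 is placed in column 3, which forces r2c3 = 4.
4 is placed in column 3, leaving r6c3 = 1.
1 is placed in row 6, which forces r6c4 = 6.
Cage i needs sum 9, so r1c2 = 1.
Column 3 already has 1, which forces r1c3 = 6.
Cage e has sum 11, so r1c4 = 5.
Cage e has sum 11, so r2c4 = 2.
2 is placed in row 2; hence r2c6 = 6.
6 is placed in column 6, which forces r3c6 = 2.
Column 4 already has 6, which forces r5c4 = 1.
1 is placed in row 6, so r6c1 = 4.
6 is placed in row 2, which forces r2c2 = 5.
Row 2 now contains 5; hence r2c5 = 1.
The 4 cells of cage a must have sum 15, so r3c1 = 1.
Cage f needs two cells with product 30; hence r3c2 = 6.
Column 5 now contains 1, so r3c5 = 5.
Row 5 now contains 1, leaving r5c1 = 6.
The full grid is 2 1 6 5 4 3 / 3 5 4 2 1 6 / 1 6 3 4 5 2 / 5 4 2 3 6 1 / 6 2 5 1 3 4 / 4 3 1 6 2 5.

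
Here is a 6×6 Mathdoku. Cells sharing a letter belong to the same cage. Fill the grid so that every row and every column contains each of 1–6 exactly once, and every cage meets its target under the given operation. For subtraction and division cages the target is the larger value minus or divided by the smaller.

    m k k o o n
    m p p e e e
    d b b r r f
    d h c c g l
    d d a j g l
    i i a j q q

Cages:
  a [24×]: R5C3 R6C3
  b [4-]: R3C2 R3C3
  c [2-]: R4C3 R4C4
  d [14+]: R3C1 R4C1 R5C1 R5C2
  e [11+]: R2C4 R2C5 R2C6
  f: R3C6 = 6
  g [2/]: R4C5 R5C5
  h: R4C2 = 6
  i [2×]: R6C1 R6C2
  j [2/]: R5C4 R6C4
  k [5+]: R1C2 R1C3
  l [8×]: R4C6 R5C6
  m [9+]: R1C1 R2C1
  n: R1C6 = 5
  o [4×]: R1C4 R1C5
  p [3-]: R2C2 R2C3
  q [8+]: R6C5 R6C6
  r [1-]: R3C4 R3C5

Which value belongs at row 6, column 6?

Cage n is given; hence R1C6 = 5.
Cage f is given, so R3C6 = 6.
H is a freebie; hence R4C2 = 6.
In row 1, 6 can only go at R1C1, so R1C1 = 6.
The two cells of cage m must have sum 9, which forces R2C1 = 3.
In row 5, 5 can only go at R5C1, so R5C1 = 5.
The only place for 5 in row 6 is R6C5.
The two cells of cage q must have sum 8; hence R6C6 = 3.
The only place for 1 in column 6 is R2C6.
The only place for 1 in row 5 is R5C5.
Cage o needs two cells with product 4, leaving R1C4 = 1.
Column 5 now contains 1, leaving R1C5 = 4.
Column 5 already has 4, which forces R2C5 = 6.
The two cells of cage g must have quotient 2, leaving R4C5 = 2.
2 is placed in row 4, so R4C6 = 4.
Column 6 already has 4; hence R5C6 = 2.
6 is placed in row 2; hence R2C4 = 4.
Cage d has sum 14, leaving R3C1 = 4.
Column 4 now contains 4, which forces R3C4 = 2.
2 is placed in column 5, leaving R3C5 = 3.
Row 4 now contains 4, which forces R4C1 = 1.
Cage d needs sum 14; hence R5C2 = 4.
Row 5 now contains 4; hence R5C3 = 6.
2 is placed in row 5, which forces R5C4 = 3.
1 is placed in column 1, so R6C1 = 2.
Row 6 already has 2, which forces R6C2 = 1.
Column 3 now contains 6, leaving R6C3 = 4.
The two cells of cage j must have quotient 2, which forces R6C4 = 6.
Column 2 now contains 1; hence R3C2 = 5.
The two cells of cage b must have difference 4; hence R3C3 = 1.
Cage c needs two cells with difference 2, so R4C3 = 3.
Column 4 now contains 3, which forces R4C4 = 5.
Cage k needs two cells with sum 5, which forces R1C2 = 3.
3 is placed in column 3; hence R1C3 = 2.
Column 2 now contains 5; hence R2C2 = 2.
The two cells of cage p must have difference 3, so R2C3 = 5.
The full grid is 6 3 2 1 4 5 / 3 2 5 4 6 1 / 4 5 1 2 3 6 / 1 6 3 5 2 4 / 5 4 6 3 1 2 / 2 1 4 6 5 3.

3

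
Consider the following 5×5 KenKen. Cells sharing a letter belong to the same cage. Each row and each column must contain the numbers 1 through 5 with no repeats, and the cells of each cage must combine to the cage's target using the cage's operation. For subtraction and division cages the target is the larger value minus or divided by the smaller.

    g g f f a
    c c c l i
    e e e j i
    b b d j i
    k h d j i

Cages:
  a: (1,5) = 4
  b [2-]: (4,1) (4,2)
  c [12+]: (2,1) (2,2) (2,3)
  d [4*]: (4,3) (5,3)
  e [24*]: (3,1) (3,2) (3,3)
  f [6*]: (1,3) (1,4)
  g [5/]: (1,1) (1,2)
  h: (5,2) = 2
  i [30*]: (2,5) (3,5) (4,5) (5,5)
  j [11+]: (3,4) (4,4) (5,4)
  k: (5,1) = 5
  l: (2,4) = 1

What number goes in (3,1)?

Cage a is given; hence (1,5) = 4.
Cage l is a single given cell, which forces (2,4) = 1.
Cage k is a single given cell, which forces (5,1) = 5.
H is a freebie; hence (5,2) = 2.
Row 5 now contains 2, so (5,4) = 4.
Column 1 now contains 5; hence (1,1) = 1.
Cage g needs two cells with quotient 5, leaving (1,2) = 5.
Cage d needs two cells with product 4; hence (4,3) = 4.
Row 5 already has 4, leaving (5,3) = 1.
1 is placed in row 5; hence (5,5) = 3.
The 3 cells of cage c must have sum 12; hence (2,3) = 5.
Row 2 now contains 5, so (2,5) = 2.
Cage b's pair has difference 2, so (4,1) = 3.
Cage b's pair has difference 2, leaving (4,2) = 1.
Row 4 already has 1, leaving (4,5) = 5.
Column 1 already has 3, which forces (2,1) = 4.
The 3 cells of cage c must have sum 12, so (2,2) = 3.
4 is placed in column 1; hence (3,1) = 2.
Column 2 now contains 3, which forces (3,2) = 4.
Row 3 now contains 2, leaving (3,3) = 3.
Cage j has sum 11, so (3,4) = 5.
5 is placed in column 5; hence (3,5) = 1.
5 is placed in row 4, which forces (4,4) = 2.
3 is placed in column 3, so (1,3) = 2.
2 is placed in column 4, leaving (1,4) = 3.
Filled in: 1 5 2 3 4 / 4 3 5 1 2 / 2 4 3 5 1 / 3 1 4 2 5 / 5 2 1 4 3.

2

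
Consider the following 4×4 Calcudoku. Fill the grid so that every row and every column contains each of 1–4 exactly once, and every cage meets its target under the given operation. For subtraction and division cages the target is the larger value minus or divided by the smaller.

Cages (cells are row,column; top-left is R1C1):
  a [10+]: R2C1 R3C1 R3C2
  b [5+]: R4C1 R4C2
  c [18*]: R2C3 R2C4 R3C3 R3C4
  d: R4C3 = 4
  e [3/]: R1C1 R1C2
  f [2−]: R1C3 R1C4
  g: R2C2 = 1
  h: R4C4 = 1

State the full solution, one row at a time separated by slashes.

1 3 2 4 / 4 1 3 2 / 2 4 1 3 / 3 2 4 1

G is a freebie, leaving R2C2 = 1.
D is a freebie, which forces R4C3 = 4.
H is a freebie, leaving R4C4 = 1.
Cage e's pair has quotient 3, leaving R1C1 = 1.
Column 2 now contains 1, which forces R1C2 = 3.
Row 1 already has 1, leaving R1C3 = 2.
3 is placed in row 1; hence R1C4 = 4.
The 4 cells of cage c must have product 18, so R2C3 = 3.
Cage c needs product 18, which forces R2C4 = 2.
Column 2 now contains 3, so R3C2 = 4.
Cage c needs product 18, so R3C3 = 1.
Cage c needs product 18, so R3C4 = 3.
Column 2 now contains 3; hence R4C2 = 2.
Row 2 now contains 3, leaving R2C1 = 4.
Row 3 already has 4, so R3C1 = 2.
Row 4 already has 2, leaving R4C1 = 3.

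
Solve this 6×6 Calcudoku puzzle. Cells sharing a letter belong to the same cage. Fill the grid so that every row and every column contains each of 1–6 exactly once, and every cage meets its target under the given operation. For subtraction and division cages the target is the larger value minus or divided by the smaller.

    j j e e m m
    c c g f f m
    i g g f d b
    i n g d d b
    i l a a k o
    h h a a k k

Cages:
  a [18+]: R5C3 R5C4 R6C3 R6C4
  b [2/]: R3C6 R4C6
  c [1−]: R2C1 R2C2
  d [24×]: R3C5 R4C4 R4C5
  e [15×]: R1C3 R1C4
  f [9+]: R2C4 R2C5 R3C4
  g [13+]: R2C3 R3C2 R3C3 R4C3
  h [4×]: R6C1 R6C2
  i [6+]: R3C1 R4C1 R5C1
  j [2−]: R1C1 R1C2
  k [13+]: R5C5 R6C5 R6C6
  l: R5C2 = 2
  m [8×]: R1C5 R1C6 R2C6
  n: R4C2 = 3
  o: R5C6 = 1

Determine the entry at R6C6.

5

Cage n is given, which forces R4C2 = 3.
Cage l is given; hence R5C2 = 2.
Cage o is given, which forces R5C6 = 1.
The 3 cells of cage m must have product 8, leaving R1C5 = 1.
1 is placed in row 5, leaving R5C1 = 3.
The only place for 5 in row 4 is R4C3.
5 is placed in column 3; hence R1C3 = 3.
Cage e's pair has product 15; hence R1C4 = 5.
Row 3 needs a 5, and only R3C2 is open for it.
Row 5 needs a 5, and only R5C5 is open for it.
In row 2, 5 can only go at R2C1, so R2C1 = 5.
Row 6 needs a 3, and only R6C5 is open for it.
The 3 cells of cage k must have sum 13, leaving R6C6 = 5.
In row 2, 3 can only go at R2C4, so R2C4 = 3.
The only place for 1 in row 2 is R2C3.
Column 3 now contains 1, so R3C3 = 2.
2 is placed in row 3, which forces R3C4 = 4.
Row 3 now contains 4, which forces R3C5 = 6.
Row 3 now contains 4, so R3C6 = 3.
Column 5 now contains 6, so R4C5 = 4.
Column 4 now contains 4; hence R5C4 = 6.
Column 3 already has 2, which forces R6C3 = 6.
Column 4 now contains 6, leaving R6C4 = 2.
4 is placed in column 5; hence R2C5 = 2.
Row 2 now contains 2, leaving R2C6 = 4.
2 is placed in row 3, which forces R3C1 = 1.
The 3 cells of cage i must have sum 6, which forces R4C1 = 2.
Column 4 now contains 2, so R4C4 = 1.
Cage b's pair has quotient 2; hence R4C6 = 6.
Row 5 already has 6; hence R5C3 = 4.
Column 1 now contains 1, which forces R6C1 = 4.
Row 6 already has 4, leaving R6C2 = 1.
Column 1 already has 4, so R1C1 = 6.
Cage j's pair has difference 2, leaving R1C2 = 4.
Column 6 already has 4; hence R1C6 = 2.
Row 2 already has 4, so R2C2 = 6.
Completed grid: 6 4 3 5 1 2 / 5 6 1 3 2 4 / 1 5 2 4 6 3 / 2 3 5 1 4 6 / 3 2 4 6 5 1 / 4 1 6 2 3 5.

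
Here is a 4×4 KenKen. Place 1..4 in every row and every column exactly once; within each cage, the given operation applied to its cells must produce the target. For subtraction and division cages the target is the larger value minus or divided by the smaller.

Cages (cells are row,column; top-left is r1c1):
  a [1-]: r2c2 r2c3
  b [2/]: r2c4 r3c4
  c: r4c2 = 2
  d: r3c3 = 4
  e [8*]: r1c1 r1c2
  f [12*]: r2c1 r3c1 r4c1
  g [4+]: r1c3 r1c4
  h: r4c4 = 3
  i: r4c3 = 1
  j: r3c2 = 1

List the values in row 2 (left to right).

J is a freebie; hence r3c2 = 1.
D is a freebie, leaving r3c3 = 4.
Row 3 already has 4, which forces r3c4 = 2.
Cage c is given, which forces r4c2 = 2.
Cage i is a single given cell, leaving r4c3 = 1.
Cage h is a single given cell; hence r4c4 = 3.
Cage e needs two cells with product 8, which forces r1c1 = 2.
Column 2 now contains 2, so r1c2 = 4.
Column 3 already has 1, so r1c3 = 3.
Column 4 now contains 3, which forces r1c4 = 1.
The 3 cells of cage f must have product 12, which forces r2c1 = 1.
4 is placed in column 2; hence r2c2 = 3.
Column 3 already has 3, which forces r2c3 = 2.
Column 4 now contains 1, so r2c4 = 4.
Row 3 already has 4, so r3c1 = 3.
Row 4 already has 3, which forces r4c1 = 4.
Filled in: 2 4 3 1 / 1 3 2 4 / 3 1 4 2 / 4 2 1 3.

1 3 2 4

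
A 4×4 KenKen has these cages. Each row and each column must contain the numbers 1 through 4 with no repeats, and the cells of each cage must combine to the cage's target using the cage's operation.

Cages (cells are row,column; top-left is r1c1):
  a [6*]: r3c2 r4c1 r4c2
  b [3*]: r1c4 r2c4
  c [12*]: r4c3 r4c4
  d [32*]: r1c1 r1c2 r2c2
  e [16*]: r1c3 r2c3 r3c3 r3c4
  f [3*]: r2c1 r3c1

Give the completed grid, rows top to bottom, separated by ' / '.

4 2 1 3 / 3 4 2 1 / 1 3 4 2 / 2 1 3 4

The 3 cells of cage d must have product 32; hence r1c1 = 4.
The 3 cells of cage d must have product 32; hence r1c2 = 2.
Row 1 now contains 2; hence r1c3 = 1.
1 is placed in row 1, so r1c4 = 3.
The 3 cells of cage d must have product 32, so r2c2 = 4.
Row 2 now contains 4; hence r2c3 = 2.
3 is placed in column 4; hence r2c4 = 1.
Column 3 already has 1, leaving r3c3 = 4.
The 4 cells of cage e must have product 16, which forces r3c4 = 2.
Column 3 now contains 4, leaving r4c3 = 3.
3 is placed in column 4, so r4c4 = 4.
Row 2 already has 1, leaving r2c1 = 3.
The two cells of cage f must have product 3, which forces r3c1 = 1.
Cage a has product 6, leaving r3c2 = 3.
Cage a needs product 6, so r4c1 = 2.
Row 4 already has 3, which forces r4c2 = 1.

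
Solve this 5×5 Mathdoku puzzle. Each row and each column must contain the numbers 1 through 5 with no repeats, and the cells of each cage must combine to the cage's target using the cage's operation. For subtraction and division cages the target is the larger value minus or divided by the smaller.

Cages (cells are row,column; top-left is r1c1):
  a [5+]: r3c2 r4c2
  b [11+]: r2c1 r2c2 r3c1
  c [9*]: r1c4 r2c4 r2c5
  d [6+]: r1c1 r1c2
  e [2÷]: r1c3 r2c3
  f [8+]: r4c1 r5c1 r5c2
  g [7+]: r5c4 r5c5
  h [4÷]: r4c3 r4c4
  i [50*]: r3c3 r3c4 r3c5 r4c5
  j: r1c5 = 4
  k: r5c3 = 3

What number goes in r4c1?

3

The 3 cells of cage c must have product 9; hence r1c4 = 3.
Cage j is given; hence r1c5 = 4.
Cage c needs product 9; hence r2c4 = 1.
The 3 cells of cage c must have product 9; hence r2c5 = 3.
Column 4 now contains 1, so r4c4 = 4.
Cage i has product 50, which forces r4c5 = 5.
Cage k is a single given cell, which forces r5c3 = 3.
5 is placed in column 5, which forces r5c5 = 2.
2 is placed in column 5, so r3c5 = 1.
Row 4 now contains 4, leaving r4c3 = 1.
Row 5 now contains 2, leaving r5c4 = 5.
Column 3 already has 1, so r1c3 = 2.
The two cells of cage e must have quotient 2; hence r2c3 = 4.
Cage i has product 50; hence r3c3 = 5.
Column 4 now contains 5, which forces r3c4 = 2.
Cage f needs sum 8, so r4c1 = 3.
Row 4 already has 3; hence r4c2 = 2.
The 3 cells of cage b must have sum 11, so r2c1 = 2.
Column 2 now contains 2; hence r2c2 = 5.
Row 3 already has 2, so r3c1 = 4.
Row 3 already has 2; hence r3c2 = 3.
4 is placed in column 1; hence r5c1 = 1.
Row 5 now contains 1, so r5c2 = 4.
1 is placed in column 1; hence r1c1 = 5.
Column 2 now contains 5, so r1c2 = 1.
Completed grid: 5 1 2 3 4 / 2 5 4 1 3 / 4 3 5 2 1 / 3 2 1 4 5 / 1 4 3 5 2.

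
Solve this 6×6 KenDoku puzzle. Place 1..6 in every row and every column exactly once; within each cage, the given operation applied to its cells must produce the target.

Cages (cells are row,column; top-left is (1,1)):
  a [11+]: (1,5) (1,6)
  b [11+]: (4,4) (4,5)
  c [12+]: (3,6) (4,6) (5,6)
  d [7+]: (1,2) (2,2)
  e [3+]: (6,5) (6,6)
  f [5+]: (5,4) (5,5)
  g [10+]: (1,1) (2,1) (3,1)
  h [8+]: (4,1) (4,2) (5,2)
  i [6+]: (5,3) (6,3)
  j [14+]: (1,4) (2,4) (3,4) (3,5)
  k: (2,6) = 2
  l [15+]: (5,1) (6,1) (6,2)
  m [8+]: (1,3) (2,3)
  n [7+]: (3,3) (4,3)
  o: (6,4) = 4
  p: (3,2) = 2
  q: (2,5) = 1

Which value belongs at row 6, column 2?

Cage q is a single given cell, so (2,5) = 1.
K is a freebie, leaving (2,6) = 2.
Cage p is given; hence (3,2) = 2.
Cage o is given, which forces (6,4) = 4.
Column 5 already has 1, leaving (6,5) = 2.
Column 6 already has 2, so (6,6) = 1.
Cage i's pair has sum 6; hence (5,3) = 1.
Row 5 now contains 1; hence (5,4) = 2.
1 is placed in row 6; hence (6,3) = 5.
The two cells of cage m must have sum 8; hence (1,3) = 2.
Cage m needs two cells with sum 8, so (2,3) = 6.
Cage l has sum 15; hence (5,1) = 6.
Cage f needs two cells with sum 5, which forces (5,5) = 3.
Cage l needs sum 15; hence (6,1) = 3.
5 is placed in row 6, so (6,2) = 6.
Row 3 needs a 6, and only (3,4) is open for it.
The 4 cells of cage j must have sum 14, leaving (1,4) = 1.
Cage j needs sum 14, leaving (2,4) = 3.
Cage j has sum 14; hence (3,5) = 4.
6 is placed in column 4, leaving (4,4) = 5.
Cage b needs two cells with sum 11, leaving (4,5) = 6.
Cage d's pair has sum 7, leaving (1,2) = 3.
Column 5 already has 6, leaving (1,5) = 5.
The two cells of cage a must have sum 11; hence (1,6) = 6.
Row 2 already has 3; hence (2,2) = 4.
Cage g has sum 10; hence (3,1) = 1.
Row 3 already has 4; hence (3,3) = 3.
Row 3 now contains 3, so (3,6) = 5.
Column 1 now contains 1, leaving (4,1) = 2.
Column 2 now contains 3, which forces (4,2) = 1.
The two cells of cage n must have sum 7, leaving (4,3) = 4.
Row 4 now contains 4; hence (4,6) = 3.
Column 2 already has 4, which forces (5,2) = 5.
Column 6 now contains 5, which forces (5,6) = 4.
5 is placed in row 1, which forces (1,1) = 4.
Row 2 now contains 4, which forces (2,1) = 5.
Filled in: 4 3 2 1 5 6 / 5 4 6 3 1 2 / 1 2 3 6 4 5 / 2 1 4 5 6 3 / 6 5 1 2 3 4 / 3 6 5 4 2 1.

6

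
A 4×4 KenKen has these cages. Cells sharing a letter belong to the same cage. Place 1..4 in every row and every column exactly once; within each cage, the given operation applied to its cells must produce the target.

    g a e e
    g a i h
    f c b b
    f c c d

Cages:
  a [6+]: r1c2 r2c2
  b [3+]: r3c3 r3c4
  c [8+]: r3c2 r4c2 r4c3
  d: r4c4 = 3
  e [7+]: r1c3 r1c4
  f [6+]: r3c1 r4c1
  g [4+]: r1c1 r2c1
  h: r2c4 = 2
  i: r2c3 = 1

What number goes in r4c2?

I is a freebie; hence r2c3 = 1.
Cage h is given; hence r2c4 = 2.
Column 3 already has 1, which forces r3c3 = 2.
2 is placed in column 4, so r3c4 = 1.
D is a freebie, which forces r4c4 = 3.
Cage g needs two cells with sum 4; hence r1c1 = 1.
The two cells of cage a must have sum 6; hence r1c2 = 2.
Cage e needs two cells with sum 7, leaving r1c3 = 3.
3 is placed in column 4, so r1c4 = 4.
Row 2 now contains 1; hence r2c1 = 3.
Row 2 already has 2, so r2c2 = 4.
2 is placed in row 3, leaving r3c1 = 4.
The 3 cells of cage c must have sum 8, so r3c2 = 3.
The two cells of cage f must have sum 6, leaving r4c1 = 2.
The 3 cells of cage c must have sum 8, leaving r4c2 = 1.
Row 4 already has 3, which forces r4c3 = 4.
Completed grid: 1 2 3 4 / 3 4 1 2 / 4 3 2 1 / 2 1 4 3.

1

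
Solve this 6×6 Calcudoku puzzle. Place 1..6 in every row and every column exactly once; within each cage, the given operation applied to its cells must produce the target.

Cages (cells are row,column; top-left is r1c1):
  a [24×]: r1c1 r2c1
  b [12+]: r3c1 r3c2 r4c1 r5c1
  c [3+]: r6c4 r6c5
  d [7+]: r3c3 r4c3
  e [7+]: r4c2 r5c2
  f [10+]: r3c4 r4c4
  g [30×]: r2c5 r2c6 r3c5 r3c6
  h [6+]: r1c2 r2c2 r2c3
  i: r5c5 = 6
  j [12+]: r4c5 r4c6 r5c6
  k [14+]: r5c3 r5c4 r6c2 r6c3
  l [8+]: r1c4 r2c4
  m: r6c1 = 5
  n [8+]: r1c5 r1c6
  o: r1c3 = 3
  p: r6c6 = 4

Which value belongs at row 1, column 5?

O is a freebie, so r1c3 = 3.
Cage i is a single given cell, which forces r5c5 = 6.
M is a freebie, so r6c1 = 5.
Cage p is a single given cell; hence r6c6 = 4.
Cage n needs two cells with sum 8, which forces r1c5 = 2.
Cage n's pair has sum 8, so r1c6 = 6.
2 is placed in column 5, so r6c5 = 1.
6 is placed in row 1, which forces r1c1 = 4.
Row 1 already has 2; hence r1c2 = 1.
6 is placed in row 1; hence r1c4 = 5.
Cage a needs two cells with product 24; hence r2c1 = 6.
Cage l's pair has sum 8; hence r2c4 = 3.
Row 2 already has 3, leaving r2c5 = 5.
Column 5 already has 5, leaving r3c5 = 3.
Column 5 already has 5, leaving r4c5 = 4.
1 is placed in row 6, so r6c4 = 2.
Row 2 already has 3, so r2c2 = 4.
The 3 cells of cage h must have sum 6, so r2c3 = 1.
Row 2 already has 1, so r2c6 = 2.
The 4 cells of cage b must have sum 12, which forces r3c2 = 6.
The two cells of cage f must have sum 10, which forces r3c4 = 4.
Column 6 already has 2, so r3c6 = 1.
4 is placed in row 4; hence r4c4 = 6.
Column 3 now contains 1, so r5c3 = 4.
4 is placed in column 4, which forces r5c4 = 1.
Cage k needs sum 14, so r6c2 = 3.
2 is placed in row 6; hence r6c3 = 6.
1 is placed in row 3, leaving r3c1 = 2.
2 is placed in row 3; hence r3c3 = 5.
Cage b has sum 12, so r4c1 = 1.
5 is placed in column 3, so r4c3 = 2.
Cage b has sum 12, so r5c1 = 3.
Row 5 already has 3; hence r5c6 = 5.
Row 4 already has 2, so r4c2 = 5.
Column 6 already has 5, leaving r4c6 = 3.
Row 5 now contains 5, so r5c2 = 2.
Completed grid: 4 1 3 5 2 6 / 6 4 1 3 5 2 / 2 6 5 4 3 1 / 1 5 2 6 4 3 / 3 2 4 1 6 5 / 5 3 6 2 1 4.

2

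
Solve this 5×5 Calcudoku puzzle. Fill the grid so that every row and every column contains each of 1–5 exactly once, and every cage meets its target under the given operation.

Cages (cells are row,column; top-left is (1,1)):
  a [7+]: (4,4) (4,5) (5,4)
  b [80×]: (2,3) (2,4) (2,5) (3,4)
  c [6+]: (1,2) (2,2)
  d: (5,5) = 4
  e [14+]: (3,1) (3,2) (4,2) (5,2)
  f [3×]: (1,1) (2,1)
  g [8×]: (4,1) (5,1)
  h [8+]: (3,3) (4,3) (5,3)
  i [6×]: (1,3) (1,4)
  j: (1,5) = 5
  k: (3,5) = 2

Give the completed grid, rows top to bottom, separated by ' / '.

1 4 3 2 5 / 3 2 4 5 1 / 5 3 1 4 2 / 4 5 2 1 3 / 2 1 5 3 4

Cage j is given, which forces (1,5) = 5.
Cage k is given, which forces (3,5) = 2.
D is a freebie, which forces (5,5) = 4.
The 4 cells of cage b must have product 80, leaving (2,3) = 4.
The 4 cells of cage b must have product 80, so (2,4) = 5.
4 is placed in column 5, leaving (2,5) = 1.
Row 3 now contains 2, so (3,4) = 4.
Cage g needs two cells with product 8, leaving (4,1) = 4.
4 is placed in column 4, leaving (4,4) = 1.
Column 5 now contains 1; hence (4,5) = 3.
Row 5 already has 4, which forces (5,1) = 2.
2 is placed in row 5, which forces (5,4) = 3.
Cage f's pair has product 3, so (1,1) = 1.
Cage c's pair has sum 6, so (1,2) = 4.
Cage i needs two cells with product 6, leaving (1,3) = 3.
Column 4 already has 3, so (1,4) = 2.
1 is placed in row 2, which forces (2,1) = 3.
Row 2 already has 5, leaving (2,2) = 2.
The 4 cells of cage e must have sum 14, which forces (3,1) = 5.
The 4 cells of cage e must have sum 14, so (3,2) = 3.
5 is placed in row 3; hence (3,3) = 1.
Cage e has sum 14, which forces (4,2) = 5.
Cage h has sum 8, which forces (4,3) = 2.
Cage e needs sum 14, so (5,2) = 1.
1 is placed in column 3; hence (5,3) = 5.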